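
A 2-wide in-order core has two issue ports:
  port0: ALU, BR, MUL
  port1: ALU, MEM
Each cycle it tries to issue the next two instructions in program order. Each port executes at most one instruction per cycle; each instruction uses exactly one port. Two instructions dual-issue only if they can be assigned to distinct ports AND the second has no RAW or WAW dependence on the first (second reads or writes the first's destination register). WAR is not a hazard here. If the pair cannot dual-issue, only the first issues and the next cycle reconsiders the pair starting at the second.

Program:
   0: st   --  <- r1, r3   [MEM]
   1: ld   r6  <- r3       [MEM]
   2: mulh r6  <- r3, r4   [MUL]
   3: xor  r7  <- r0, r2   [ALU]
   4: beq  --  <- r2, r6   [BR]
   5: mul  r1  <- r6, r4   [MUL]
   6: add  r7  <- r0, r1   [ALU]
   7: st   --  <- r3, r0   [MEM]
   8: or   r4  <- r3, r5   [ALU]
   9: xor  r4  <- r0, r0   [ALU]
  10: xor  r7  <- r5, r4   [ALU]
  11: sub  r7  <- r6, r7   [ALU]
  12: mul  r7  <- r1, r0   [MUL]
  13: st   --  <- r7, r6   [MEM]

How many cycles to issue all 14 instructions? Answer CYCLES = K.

CYCLES = 12

#0 head=0: st i0 no-port MEM/MEM
#1 head=1: ld i1 WAW r6
#2 head=2: mulh;xor i2,i3 2-wide
#3 head=4: beq i4 no-port BR/MUL
#4 head=5: mul i5 RAW r1
#5 head=6: add;st i6,i7 2-wide
#6 head=8: or i8 WAW r4
#7 head=9: xor i9 RAW r4
#8 head=10: xor i10 RAW+WAW r7
#9 head=11: sub i11 WAW r7
#10 head=12: mul i12 RAW r7
#11 head=13: st i13 tail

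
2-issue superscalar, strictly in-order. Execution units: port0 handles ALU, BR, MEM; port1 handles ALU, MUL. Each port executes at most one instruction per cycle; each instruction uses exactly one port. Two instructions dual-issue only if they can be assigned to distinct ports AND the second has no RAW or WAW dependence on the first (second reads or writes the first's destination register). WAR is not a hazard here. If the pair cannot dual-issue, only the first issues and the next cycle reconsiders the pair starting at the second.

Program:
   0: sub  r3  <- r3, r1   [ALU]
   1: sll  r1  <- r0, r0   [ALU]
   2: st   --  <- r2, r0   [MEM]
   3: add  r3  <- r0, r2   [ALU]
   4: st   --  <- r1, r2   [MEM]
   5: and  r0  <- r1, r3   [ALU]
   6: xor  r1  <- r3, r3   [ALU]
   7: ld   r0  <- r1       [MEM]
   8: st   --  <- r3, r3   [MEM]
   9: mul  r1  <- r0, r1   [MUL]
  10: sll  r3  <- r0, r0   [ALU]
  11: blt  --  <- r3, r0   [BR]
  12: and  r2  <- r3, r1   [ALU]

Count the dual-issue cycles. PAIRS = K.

PAIRS = 5

#0 head=0: sub;sll i0+i1 2-wide
#1 head=2: st;add i2+i3 2-wide
#2 head=4: st;and i4+i5 2-wide
#3 head=6: xor i6 RAW r1
#4 head=7: ld i7 no-port MEM/MEM
#5 head=8: st;mul i8+i9 2-wide
#6 head=10: sll i10 RAW r3
#7 head=11: blt;and i11+i12 2-wide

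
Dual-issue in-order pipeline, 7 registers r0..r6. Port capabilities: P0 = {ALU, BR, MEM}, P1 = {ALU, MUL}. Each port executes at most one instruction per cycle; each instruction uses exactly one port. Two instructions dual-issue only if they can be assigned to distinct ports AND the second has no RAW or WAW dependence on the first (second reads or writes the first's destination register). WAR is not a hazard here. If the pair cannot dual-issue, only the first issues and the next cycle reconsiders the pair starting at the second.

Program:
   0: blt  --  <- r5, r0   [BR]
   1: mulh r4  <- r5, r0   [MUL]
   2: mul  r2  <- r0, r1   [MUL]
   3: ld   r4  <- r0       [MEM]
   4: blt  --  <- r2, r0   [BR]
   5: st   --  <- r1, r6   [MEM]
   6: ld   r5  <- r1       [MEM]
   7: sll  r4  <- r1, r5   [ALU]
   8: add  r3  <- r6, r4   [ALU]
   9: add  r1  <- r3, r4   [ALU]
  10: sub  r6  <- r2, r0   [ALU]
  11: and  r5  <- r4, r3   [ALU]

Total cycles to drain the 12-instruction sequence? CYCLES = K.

CYCLES = 9

  cy0 -> i0,i1 (blt.BR/mulh.MUL) dual
  cy1 -> i2,i3 (mul.MUL/ld.MEM) dual
  cy2 -> i4 (blt.BR) no-port BR/MEM
  cy3 -> i5 (st.MEM) no-port MEM/MEM
  cy4 -> i6 (ld.MEM) RAW r5
  cy5 -> i7 (sll.ALU) RAW r4
  cy6 -> i8 (add.ALU) RAW r3
  cy7 -> i9,i10 (add.ALU/sub.ALU) dual
  cy8 -> i11 (and.ALU) tail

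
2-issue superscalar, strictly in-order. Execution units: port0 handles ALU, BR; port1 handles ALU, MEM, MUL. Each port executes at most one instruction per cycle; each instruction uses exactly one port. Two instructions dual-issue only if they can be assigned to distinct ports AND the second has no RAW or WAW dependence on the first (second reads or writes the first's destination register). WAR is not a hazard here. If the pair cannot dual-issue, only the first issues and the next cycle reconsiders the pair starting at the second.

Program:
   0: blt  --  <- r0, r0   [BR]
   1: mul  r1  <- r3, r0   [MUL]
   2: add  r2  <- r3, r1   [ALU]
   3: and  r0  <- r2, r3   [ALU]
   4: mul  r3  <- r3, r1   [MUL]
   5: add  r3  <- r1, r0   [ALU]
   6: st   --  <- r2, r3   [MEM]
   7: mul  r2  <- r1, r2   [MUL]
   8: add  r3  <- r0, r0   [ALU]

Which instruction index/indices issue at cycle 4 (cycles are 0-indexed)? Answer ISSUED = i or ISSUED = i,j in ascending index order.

  cy0 -> i0/i1 (blt.BR mul.MUL) dual
  cy1 -> i2 (add.ALU) RAW r2
  cy2 -> i3/i4 (and.ALU mul.MUL) dual
  cy3 -> i5 (add.ALU) RAW r3
  cy4 -> i6 (st.MEM) no-port MEM/MUL
  cy5 -> i7/i8 (mul.MUL add.ALU) dual

ISSUED = 6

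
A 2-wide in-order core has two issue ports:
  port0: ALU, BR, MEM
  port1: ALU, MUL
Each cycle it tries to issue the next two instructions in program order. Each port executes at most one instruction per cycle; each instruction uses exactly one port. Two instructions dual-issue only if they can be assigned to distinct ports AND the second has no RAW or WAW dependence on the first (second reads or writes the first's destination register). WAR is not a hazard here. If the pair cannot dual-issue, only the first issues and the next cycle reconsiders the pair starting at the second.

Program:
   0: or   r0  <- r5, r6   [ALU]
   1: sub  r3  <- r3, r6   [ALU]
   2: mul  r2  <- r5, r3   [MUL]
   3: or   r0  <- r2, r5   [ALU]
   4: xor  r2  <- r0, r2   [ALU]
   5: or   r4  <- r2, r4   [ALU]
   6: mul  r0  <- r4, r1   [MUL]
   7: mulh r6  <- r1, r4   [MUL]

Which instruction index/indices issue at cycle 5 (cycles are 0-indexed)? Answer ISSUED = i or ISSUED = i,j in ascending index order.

ISSUED = 6

[0] i0+i1  or.ALU/sub.ALU  -- 2-wide
[1] i2  mul.MUL  -- RAW r2
[2] i3  or.ALU  -- RAW r0
[3] i4  xor.ALU  -- RAW r2
[4] i5  or.ALU  -- RAW r4
[5] i6  mul.MUL  -- no-port MUL/MUL
[6] i7  mulh.MUL  -- tail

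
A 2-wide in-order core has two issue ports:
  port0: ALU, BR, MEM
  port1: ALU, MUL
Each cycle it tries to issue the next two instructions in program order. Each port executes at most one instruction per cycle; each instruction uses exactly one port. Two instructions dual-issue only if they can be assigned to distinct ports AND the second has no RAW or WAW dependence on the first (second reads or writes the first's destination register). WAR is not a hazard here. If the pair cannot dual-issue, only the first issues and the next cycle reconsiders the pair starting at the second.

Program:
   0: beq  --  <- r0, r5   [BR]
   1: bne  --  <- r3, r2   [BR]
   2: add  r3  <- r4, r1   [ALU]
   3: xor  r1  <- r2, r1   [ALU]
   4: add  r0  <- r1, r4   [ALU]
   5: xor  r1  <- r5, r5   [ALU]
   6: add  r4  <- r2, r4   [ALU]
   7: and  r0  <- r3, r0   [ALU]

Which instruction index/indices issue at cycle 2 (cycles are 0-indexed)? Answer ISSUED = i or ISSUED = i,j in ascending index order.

#0 head=0: beq i0 no-port BR/BR
#1 head=1: bne+add i1/i2 pair
#2 head=3: xor i3 RAW r1
#3 head=4: add+xor i4/i5 pair
#4 head=6: add+and i6/i7 pair

ISSUED = 3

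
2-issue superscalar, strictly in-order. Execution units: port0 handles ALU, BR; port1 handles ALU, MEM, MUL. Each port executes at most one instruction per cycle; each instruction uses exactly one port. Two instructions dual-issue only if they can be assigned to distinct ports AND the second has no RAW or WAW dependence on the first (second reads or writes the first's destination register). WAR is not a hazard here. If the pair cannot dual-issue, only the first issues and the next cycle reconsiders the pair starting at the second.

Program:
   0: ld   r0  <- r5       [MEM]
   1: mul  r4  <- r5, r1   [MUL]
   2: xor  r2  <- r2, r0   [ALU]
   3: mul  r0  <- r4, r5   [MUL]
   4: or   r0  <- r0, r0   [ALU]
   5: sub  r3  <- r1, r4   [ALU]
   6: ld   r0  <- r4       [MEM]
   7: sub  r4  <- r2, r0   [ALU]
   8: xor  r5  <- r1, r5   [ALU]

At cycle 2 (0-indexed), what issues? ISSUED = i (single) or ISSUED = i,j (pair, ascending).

ISSUED = 3

[0] i0  ld  -- no-port MEM/MUL
[1] i1/i2  mul/xor  -- pair
[2] i3  mul  -- RAW+WAW r0
[3] i4/i5  or/sub  -- pair
[4] i6  ld  -- RAW r0
[5] i7/i8  sub/xor  -- pair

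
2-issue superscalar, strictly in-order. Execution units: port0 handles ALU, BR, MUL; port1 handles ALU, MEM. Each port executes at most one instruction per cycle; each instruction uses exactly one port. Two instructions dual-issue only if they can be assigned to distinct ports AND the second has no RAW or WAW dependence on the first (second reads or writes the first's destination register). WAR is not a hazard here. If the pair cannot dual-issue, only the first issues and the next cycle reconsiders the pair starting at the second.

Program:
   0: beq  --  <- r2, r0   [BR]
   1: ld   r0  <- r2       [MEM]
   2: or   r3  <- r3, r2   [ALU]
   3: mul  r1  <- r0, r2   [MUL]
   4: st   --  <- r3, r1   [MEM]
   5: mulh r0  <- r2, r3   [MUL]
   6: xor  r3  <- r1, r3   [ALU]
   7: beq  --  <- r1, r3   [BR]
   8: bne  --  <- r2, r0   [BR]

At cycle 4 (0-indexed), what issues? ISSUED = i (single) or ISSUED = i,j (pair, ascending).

ISSUED = 7

[0] i0&i1  beq;ld  -- 2-wide
[1] i2&i3  or;mul  -- 2-wide
[2] i4&i5  st;mulh  -- 2-wide
[3] i6  xor  -- RAW r3
[4] i7  beq  -- no-port BR/BR
[5] i8  bne  -- tail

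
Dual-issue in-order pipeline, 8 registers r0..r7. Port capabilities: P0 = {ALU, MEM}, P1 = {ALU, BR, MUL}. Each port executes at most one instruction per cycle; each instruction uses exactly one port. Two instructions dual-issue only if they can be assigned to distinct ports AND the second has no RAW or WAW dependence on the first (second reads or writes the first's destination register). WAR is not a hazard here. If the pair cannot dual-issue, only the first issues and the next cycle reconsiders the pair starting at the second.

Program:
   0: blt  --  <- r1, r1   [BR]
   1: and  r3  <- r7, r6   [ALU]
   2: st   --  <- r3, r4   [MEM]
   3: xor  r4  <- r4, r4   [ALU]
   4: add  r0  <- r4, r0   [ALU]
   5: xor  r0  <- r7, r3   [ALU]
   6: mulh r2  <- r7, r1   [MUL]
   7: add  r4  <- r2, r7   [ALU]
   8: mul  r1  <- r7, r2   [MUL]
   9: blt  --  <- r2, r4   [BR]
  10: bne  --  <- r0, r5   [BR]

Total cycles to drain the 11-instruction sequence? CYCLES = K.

0. blt;and @i0/i1  | dual
1. st;xor @i2/i3  | dual
2. add @i4  | WAW r0
3. xor;mulh @i5/i6  | dual
4. add;mul @i7/i8  | dual
5. blt @i9  | no-port BR/BR
6. bne @i10  | tail

CYCLES = 7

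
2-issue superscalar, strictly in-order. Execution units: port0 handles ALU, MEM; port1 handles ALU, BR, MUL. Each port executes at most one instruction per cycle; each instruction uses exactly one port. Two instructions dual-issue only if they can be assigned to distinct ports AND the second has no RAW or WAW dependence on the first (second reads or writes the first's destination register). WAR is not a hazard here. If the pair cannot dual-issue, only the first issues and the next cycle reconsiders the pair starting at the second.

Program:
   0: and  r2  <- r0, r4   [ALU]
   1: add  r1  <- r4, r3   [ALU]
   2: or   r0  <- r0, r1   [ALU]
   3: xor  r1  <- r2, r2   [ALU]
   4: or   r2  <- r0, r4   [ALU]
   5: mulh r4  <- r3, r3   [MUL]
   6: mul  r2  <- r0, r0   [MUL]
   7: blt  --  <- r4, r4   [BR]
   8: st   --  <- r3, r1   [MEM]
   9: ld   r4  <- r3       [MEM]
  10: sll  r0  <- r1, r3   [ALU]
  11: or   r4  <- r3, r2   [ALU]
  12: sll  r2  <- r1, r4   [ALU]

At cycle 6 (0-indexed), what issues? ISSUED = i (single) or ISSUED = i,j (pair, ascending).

ISSUED = 11

#0 head=0: and;add i0&i1 pair
#1 head=2: or;xor i2&i3 pair
#2 head=4: or;mulh i4&i5 pair
#3 head=6: mul i6 no-port MUL/BR
#4 head=7: blt;st i7&i8 pair
#5 head=9: ld;sll i9&i10 pair
#6 head=11: or i11 RAW r4
#7 head=12: sll i12 tail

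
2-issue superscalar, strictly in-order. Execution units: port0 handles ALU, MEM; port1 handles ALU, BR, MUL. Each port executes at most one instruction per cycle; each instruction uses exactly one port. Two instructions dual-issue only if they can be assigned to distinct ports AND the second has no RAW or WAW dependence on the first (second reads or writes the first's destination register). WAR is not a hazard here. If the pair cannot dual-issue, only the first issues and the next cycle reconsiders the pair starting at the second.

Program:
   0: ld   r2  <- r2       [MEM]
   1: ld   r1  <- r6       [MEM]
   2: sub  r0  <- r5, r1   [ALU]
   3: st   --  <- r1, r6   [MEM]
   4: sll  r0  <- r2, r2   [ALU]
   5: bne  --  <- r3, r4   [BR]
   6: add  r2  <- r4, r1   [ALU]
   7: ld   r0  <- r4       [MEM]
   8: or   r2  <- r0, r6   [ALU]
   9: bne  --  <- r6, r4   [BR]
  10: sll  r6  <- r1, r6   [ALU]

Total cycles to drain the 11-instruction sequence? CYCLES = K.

c0: i0 ld  no-port MEM/MEM
c1: i1 ld  RAW r1
c2: i2,i3 sub st  dual
c3: i4,i5 sll bne  dual
c4: i6,i7 add ld  dual
c5: i8,i9 or bne  dual
c6: i10 sll  tail

CYCLES = 7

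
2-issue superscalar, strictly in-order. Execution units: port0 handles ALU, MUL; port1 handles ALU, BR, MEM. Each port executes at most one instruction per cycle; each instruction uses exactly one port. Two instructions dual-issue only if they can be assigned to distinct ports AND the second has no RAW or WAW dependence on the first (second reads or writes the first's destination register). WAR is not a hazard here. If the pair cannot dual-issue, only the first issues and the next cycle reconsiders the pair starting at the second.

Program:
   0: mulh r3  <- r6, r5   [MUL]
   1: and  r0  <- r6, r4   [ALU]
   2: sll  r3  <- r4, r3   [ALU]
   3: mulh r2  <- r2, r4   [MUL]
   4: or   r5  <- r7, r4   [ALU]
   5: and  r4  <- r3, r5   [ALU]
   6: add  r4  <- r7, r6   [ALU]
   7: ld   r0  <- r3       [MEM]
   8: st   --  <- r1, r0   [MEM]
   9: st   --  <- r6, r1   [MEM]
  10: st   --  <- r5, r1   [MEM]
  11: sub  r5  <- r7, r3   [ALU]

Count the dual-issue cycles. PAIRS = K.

[0] i0+i1  mulh and  -- pair
[1] i2+i3  sll mulh  -- pair
[2] i4  or  -- RAW r5
[3] i5  and  -- WAW r4
[4] i6+i7  add ld  -- pair
[5] i8  st  -- no-port MEM/MEM
[6] i9  st  -- no-port MEM/MEM
[7] i10+i11  st sub  -- pair

PAIRS = 4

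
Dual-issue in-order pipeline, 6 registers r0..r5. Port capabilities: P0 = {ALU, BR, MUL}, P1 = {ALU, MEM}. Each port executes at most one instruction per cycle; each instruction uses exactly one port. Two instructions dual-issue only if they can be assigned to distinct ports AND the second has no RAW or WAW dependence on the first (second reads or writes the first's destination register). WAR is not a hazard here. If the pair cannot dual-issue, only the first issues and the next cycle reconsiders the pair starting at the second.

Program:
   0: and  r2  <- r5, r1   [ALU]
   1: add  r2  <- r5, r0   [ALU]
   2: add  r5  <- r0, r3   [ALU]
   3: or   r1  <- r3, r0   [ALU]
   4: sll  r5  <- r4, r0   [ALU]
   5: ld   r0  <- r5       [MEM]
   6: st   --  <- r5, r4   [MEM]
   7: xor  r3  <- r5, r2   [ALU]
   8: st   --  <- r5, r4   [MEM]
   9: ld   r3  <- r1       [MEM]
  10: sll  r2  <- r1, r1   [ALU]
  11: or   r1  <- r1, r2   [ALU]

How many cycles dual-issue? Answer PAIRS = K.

PAIRS = 4

[0] i0  and  -- WAW r2
[1] i1+i2  add+add  -- dual
[2] i3+i4  or+sll  -- dual
[3] i5  ld  -- no-port MEM/MEM
[4] i6+i7  st+xor  -- dual
[5] i8  st  -- no-port MEM/MEM
[6] i9+i10  ld+sll  -- dual
[7] i11  or  -- tail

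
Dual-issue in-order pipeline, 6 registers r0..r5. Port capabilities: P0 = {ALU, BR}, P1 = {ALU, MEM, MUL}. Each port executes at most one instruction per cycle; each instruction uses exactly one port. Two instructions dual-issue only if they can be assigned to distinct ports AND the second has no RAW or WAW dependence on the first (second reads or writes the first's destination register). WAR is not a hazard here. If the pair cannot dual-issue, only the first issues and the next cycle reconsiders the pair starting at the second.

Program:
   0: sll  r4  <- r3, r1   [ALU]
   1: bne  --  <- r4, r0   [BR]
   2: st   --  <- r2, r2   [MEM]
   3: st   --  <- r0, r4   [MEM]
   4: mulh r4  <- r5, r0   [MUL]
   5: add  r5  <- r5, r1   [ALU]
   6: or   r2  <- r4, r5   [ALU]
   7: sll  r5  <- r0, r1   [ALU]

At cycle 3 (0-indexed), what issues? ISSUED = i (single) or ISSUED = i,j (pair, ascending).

ISSUED = 4,5

c0: i0 sll  RAW r4
c1: i1/i2 bne;st  pair
c2: i3 st  no-port MEM/MUL
c3: i4/i5 mulh;add  pair
c4: i6/i7 or;sll  pair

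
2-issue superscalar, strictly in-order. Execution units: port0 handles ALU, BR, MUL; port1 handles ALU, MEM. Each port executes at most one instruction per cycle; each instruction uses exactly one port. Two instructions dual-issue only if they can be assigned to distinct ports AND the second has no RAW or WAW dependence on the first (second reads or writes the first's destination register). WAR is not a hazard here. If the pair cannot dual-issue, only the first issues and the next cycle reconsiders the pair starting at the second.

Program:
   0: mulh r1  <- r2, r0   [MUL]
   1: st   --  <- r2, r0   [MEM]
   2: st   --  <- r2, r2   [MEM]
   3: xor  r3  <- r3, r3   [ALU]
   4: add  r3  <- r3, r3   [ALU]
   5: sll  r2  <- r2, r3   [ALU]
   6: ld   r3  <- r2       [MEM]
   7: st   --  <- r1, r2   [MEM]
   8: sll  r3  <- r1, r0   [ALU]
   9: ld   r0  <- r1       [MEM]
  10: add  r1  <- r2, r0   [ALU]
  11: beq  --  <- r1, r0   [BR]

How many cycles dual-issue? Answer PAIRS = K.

  cy0 -> i0&i1 (mulh.MUL st.MEM) pair
  cy1 -> i2&i3 (st.MEM xor.ALU) pair
  cy2 -> i4 (add.ALU) RAW r3
  cy3 -> i5 (sll.ALU) RAW r2
  cy4 -> i6 (ld.MEM) no-port MEM/MEM
  cy5 -> i7&i8 (st.MEM sll.ALU) pair
  cy6 -> i9 (ld.MEM) RAW r0
  cy7 -> i10 (add.ALU) RAW r1
  cy8 -> i11 (beq.BR) tail

PAIRS = 3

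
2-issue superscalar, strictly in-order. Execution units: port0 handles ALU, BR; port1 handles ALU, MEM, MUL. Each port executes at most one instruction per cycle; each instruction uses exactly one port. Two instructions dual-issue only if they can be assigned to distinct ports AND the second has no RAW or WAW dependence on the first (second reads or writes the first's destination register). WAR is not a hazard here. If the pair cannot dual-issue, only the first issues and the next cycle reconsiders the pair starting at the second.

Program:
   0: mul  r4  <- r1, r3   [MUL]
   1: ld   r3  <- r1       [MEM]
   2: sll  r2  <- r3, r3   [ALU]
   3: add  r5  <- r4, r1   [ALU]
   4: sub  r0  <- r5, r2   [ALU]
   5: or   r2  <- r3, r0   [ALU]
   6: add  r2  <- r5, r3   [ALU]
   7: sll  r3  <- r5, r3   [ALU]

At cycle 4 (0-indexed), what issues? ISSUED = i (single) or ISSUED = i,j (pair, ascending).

ISSUED = 5

0. mul.MUL @i0  | no-port MUL/MEM
1. ld.MEM @i1  | RAW r3
2. sll.ALU add.ALU @i2/i3  | pair
3. sub.ALU @i4  | RAW r0
4. or.ALU @i5  | WAW r2
5. add.ALU sll.ALU @i6/i7  | pair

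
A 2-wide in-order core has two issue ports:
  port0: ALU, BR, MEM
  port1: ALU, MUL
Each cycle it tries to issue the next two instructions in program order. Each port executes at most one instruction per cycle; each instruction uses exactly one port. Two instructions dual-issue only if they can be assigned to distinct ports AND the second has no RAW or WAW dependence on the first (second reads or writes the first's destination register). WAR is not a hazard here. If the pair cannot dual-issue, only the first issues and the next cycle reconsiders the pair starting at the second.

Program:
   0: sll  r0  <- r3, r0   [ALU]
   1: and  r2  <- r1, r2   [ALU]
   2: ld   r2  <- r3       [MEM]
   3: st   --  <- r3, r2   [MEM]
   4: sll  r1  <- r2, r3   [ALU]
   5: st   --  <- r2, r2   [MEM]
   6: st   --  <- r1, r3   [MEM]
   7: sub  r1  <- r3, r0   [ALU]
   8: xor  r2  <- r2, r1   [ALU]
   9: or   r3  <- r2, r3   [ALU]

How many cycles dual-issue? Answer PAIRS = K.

PAIRS = 3

#0 head=0: sll.ALU and.ALU i0+i1 2-wide
#1 head=2: ld.MEM i2 no-port MEM/MEM
#2 head=3: st.MEM sll.ALU i3+i4 2-wide
#3 head=5: st.MEM i5 no-port MEM/MEM
#4 head=6: st.MEM sub.ALU i6+i7 2-wide
#5 head=8: xor.ALU i8 RAW r2
#6 head=9: or.ALU i9 tail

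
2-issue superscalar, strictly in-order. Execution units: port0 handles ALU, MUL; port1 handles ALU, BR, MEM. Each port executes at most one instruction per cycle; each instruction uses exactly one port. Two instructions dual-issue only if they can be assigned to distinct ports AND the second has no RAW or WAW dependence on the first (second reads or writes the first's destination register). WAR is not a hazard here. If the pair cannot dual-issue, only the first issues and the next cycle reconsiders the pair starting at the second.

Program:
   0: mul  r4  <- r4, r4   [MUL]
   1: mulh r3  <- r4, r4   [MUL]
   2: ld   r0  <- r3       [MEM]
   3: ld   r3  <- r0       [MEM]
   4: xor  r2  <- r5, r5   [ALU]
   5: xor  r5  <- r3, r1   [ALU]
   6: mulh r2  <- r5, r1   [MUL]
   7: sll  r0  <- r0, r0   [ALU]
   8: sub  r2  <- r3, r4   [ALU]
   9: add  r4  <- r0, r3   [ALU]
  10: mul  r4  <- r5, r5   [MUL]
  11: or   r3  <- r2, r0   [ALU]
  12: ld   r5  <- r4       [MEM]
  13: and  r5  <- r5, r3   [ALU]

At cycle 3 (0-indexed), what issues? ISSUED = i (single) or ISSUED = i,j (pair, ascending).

#0 head=0: mul.MUL i0 no-port MUL/MUL
#1 head=1: mulh.MUL i1 RAW r3
#2 head=2: ld.MEM i2 no-port MEM/MEM
#3 head=3: ld.MEM;xor.ALU i3,i4 dual
#4 head=5: xor.ALU i5 RAW r5
#5 head=6: mulh.MUL;sll.ALU i6,i7 dual
#6 head=8: sub.ALU;add.ALU i8,i9 dual
#7 head=10: mul.MUL;or.ALU i10,i11 dual
#8 head=12: ld.MEM i12 RAW+WAW r5
#9 head=13: and.ALU i13 tail

ISSUED = 3,4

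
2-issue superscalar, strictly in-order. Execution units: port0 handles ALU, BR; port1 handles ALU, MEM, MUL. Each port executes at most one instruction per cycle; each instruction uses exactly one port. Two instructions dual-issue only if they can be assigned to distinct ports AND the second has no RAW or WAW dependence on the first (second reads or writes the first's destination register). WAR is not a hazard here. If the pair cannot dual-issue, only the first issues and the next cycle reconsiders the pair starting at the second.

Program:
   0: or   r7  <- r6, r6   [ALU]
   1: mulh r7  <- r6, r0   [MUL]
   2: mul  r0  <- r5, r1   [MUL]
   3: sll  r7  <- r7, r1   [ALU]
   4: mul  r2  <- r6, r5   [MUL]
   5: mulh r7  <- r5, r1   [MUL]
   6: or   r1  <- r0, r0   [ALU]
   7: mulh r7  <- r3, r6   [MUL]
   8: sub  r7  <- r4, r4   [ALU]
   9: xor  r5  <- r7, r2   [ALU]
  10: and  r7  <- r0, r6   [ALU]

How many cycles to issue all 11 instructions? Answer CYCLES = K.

[0] i0  or  -- WAW r7
[1] i1  mulh  -- no-port MUL/MUL
[2] i2/i3  mul/sll  -- dual
[3] i4  mul  -- no-port MUL/MUL
[4] i5/i6  mulh/or  -- dual
[5] i7  mulh  -- WAW r7
[6] i8  sub  -- RAW r7
[7] i9/i10  xor/and  -- dual

CYCLES = 8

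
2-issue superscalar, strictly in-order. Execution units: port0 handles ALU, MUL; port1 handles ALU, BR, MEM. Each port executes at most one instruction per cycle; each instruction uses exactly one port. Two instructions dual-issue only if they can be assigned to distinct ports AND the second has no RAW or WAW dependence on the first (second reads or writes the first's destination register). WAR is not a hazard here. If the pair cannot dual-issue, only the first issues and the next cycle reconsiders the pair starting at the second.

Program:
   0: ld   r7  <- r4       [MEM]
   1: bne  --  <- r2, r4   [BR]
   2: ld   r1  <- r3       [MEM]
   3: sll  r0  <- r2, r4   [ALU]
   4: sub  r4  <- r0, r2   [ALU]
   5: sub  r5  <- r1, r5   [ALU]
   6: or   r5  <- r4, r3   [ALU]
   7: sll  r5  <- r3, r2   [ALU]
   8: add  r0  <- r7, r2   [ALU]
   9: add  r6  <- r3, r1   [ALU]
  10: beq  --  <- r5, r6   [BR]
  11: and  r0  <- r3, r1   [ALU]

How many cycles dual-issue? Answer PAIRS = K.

PAIRS = 4

[0] i0  ld  -- no-port MEM/BR
[1] i1  bne  -- no-port BR/MEM
[2] i2/i3  ld+sll  -- dual
[3] i4/i5  sub+sub  -- dual
[4] i6  or  -- WAW r5
[5] i7/i8  sll+add  -- dual
[6] i9  add  -- RAW r6
[7] i10/i11  beq+and  -- dual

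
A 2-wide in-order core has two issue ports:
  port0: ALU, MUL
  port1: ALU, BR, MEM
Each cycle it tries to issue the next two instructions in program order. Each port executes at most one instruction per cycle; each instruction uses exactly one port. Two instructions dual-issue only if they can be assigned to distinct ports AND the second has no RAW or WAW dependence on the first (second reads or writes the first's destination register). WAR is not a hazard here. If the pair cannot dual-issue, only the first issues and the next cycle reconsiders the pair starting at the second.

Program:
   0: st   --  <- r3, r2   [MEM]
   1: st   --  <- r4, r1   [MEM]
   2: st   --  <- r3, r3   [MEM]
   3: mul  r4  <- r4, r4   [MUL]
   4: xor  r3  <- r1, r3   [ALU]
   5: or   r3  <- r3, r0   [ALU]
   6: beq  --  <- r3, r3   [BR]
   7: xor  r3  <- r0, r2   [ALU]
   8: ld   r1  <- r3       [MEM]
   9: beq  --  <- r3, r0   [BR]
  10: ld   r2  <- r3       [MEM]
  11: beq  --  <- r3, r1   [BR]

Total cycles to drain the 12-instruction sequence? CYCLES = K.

  cy0 -> i0 (st) no-port MEM/MEM
  cy1 -> i1 (st) no-port MEM/MEM
  cy2 -> i2/i3 (st mul) pair
  cy3 -> i4 (xor) RAW+WAW r3
  cy4 -> i5 (or) RAW r3
  cy5 -> i6/i7 (beq xor) pair
  cy6 -> i8 (ld) no-port MEM/BR
  cy7 -> i9 (beq) no-port BR/MEM
  cy8 -> i10 (ld) no-port MEM/BR
  cy9 -> i11 (beq) tail

CYCLES = 10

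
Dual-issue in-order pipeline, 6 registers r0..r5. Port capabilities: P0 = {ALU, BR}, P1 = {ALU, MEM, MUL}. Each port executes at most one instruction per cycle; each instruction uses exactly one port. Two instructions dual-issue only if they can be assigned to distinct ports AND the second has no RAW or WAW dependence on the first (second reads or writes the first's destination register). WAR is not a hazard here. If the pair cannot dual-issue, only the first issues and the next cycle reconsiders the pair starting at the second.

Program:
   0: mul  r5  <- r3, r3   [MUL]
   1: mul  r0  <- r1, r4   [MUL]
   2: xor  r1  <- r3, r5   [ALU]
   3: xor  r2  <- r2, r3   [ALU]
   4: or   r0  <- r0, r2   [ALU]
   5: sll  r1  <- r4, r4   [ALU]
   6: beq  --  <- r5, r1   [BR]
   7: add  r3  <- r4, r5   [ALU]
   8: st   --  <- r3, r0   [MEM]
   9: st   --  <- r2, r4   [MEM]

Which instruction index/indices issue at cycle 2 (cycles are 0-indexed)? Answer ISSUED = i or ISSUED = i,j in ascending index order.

t=0 i0:mul.MUL ; no-port MUL/MUL
t=1 i1,i2:mul.MUL xor.ALU ; dual
t=2 i3:xor.ALU ; RAW r2
t=3 i4,i5:or.ALU sll.ALU ; dual
t=4 i6,i7:beq.BR add.ALU ; dual
t=5 i8:st.MEM ; no-port MEM/MEM
t=6 i9:st.MEM ; tail

ISSUED = 3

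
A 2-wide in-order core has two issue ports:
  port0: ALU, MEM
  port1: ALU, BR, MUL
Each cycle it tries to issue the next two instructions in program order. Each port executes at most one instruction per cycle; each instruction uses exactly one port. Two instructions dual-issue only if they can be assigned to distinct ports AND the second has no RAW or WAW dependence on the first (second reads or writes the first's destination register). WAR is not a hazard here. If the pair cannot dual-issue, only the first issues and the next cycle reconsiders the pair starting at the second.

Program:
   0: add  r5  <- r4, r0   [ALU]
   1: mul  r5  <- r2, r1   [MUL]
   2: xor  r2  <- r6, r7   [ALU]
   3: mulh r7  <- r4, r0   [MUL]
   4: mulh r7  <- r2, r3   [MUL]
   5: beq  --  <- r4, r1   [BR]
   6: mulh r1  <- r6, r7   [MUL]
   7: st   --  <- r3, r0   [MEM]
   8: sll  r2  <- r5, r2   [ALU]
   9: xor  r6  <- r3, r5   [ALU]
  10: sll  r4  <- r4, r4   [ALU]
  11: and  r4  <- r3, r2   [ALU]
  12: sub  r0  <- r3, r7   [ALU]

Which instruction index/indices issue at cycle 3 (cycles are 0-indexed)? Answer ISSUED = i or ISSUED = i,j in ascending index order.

ISSUED = 4

[0] i0  add  -- WAW r5
[1] i1+i2  mul;xor  -- 2-wide
[2] i3  mulh  -- no-port MUL/MUL
[3] i4  mulh  -- no-port MUL/BR
[4] i5  beq  -- no-port BR/MUL
[5] i6+i7  mulh;st  -- 2-wide
[6] i8+i9  sll;xor  -- 2-wide
[7] i10  sll  -- WAW r4
[8] i11+i12  and;sub  -- 2-wide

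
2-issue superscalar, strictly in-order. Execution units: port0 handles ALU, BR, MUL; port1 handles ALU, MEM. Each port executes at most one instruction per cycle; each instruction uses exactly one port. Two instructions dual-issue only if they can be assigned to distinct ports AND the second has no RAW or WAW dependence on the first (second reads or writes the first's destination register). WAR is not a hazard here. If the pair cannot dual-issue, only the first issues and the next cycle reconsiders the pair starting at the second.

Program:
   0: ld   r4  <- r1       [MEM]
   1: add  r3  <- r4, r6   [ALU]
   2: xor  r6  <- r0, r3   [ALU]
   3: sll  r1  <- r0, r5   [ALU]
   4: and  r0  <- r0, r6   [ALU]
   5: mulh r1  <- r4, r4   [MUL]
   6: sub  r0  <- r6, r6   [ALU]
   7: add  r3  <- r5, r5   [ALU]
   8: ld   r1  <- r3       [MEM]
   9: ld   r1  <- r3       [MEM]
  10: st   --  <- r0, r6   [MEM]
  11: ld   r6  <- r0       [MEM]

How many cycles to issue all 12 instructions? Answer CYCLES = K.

CYCLES = 9

#0 head=0: ld i0 RAW r4
#1 head=1: add i1 RAW r3
#2 head=2: xor/sll i2,i3 dual
#3 head=4: and/mulh i4,i5 dual
#4 head=6: sub/add i6,i7 dual
#5 head=8: ld i8 no-port MEM/MEM
#6 head=9: ld i9 no-port MEM/MEM
#7 head=10: st i10 no-port MEM/MEM
#8 head=11: ld i11 tail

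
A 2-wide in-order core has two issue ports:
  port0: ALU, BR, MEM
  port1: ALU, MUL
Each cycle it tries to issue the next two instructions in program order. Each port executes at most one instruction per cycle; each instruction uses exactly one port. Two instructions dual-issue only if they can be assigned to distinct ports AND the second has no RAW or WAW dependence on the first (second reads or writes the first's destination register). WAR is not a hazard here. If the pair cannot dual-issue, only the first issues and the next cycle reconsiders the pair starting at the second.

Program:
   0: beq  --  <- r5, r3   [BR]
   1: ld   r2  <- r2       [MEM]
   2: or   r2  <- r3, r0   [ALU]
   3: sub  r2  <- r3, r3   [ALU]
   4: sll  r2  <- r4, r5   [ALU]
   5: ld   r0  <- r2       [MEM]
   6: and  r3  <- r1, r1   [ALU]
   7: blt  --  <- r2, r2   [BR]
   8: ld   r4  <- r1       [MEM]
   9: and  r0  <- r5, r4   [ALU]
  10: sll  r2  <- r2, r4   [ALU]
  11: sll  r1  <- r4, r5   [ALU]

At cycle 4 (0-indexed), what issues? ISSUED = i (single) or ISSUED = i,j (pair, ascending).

  cy0 -> i0 (beq) no-port BR/MEM
  cy1 -> i1 (ld) WAW r2
  cy2 -> i2 (or) WAW r2
  cy3 -> i3 (sub) WAW r2
  cy4 -> i4 (sll) RAW r2
  cy5 -> i5+i6 (ld+and) 2-wide
  cy6 -> i7 (blt) no-port BR/MEM
  cy7 -> i8 (ld) RAW r4
  cy8 -> i9+i10 (and+sll) 2-wide
  cy9 -> i11 (sll) tail

ISSUED = 4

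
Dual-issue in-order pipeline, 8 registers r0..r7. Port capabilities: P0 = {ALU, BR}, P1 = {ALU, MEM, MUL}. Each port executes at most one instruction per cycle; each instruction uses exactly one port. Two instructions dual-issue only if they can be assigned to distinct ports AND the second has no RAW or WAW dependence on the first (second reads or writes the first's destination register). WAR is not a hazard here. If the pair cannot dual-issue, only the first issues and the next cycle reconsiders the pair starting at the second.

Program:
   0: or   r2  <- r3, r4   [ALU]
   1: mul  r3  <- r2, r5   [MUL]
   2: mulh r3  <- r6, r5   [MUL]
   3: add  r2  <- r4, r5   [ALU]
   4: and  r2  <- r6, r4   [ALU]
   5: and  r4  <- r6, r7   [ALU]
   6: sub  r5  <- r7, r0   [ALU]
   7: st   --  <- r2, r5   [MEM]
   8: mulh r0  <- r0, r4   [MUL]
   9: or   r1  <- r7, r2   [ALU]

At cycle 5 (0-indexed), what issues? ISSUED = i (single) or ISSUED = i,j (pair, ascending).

ISSUED = 7

t=0 i0:or.ALU ; RAW r2
t=1 i1:mul.MUL ; no-port MUL/MUL
t=2 i2,i3:mulh.MUL add.ALU ; dual
t=3 i4,i5:and.ALU and.ALU ; dual
t=4 i6:sub.ALU ; RAW r5
t=5 i7:st.MEM ; no-port MEM/MUL
t=6 i8,i9:mulh.MUL or.ALU ; dual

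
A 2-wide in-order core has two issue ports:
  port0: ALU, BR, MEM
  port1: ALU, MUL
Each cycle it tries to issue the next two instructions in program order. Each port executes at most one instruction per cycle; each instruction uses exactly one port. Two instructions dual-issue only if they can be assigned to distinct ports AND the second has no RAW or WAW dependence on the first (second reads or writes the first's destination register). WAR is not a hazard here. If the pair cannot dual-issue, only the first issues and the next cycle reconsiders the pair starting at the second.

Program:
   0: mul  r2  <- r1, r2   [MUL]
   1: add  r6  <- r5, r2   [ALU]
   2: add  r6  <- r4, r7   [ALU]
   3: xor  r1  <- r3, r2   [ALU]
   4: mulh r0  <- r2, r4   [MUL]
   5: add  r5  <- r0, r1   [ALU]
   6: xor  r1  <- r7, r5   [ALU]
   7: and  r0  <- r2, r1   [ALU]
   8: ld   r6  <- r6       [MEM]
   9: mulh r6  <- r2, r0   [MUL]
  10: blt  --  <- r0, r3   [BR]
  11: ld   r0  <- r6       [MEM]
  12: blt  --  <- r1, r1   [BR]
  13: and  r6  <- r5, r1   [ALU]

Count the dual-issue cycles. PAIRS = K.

[0] i0  mul.MUL  -- RAW r2
[1] i1  add.ALU  -- WAW r6
[2] i2/i3  add.ALU xor.ALU  -- 2-wide
[3] i4  mulh.MUL  -- RAW r0
[4] i5  add.ALU  -- RAW r5
[5] i6  xor.ALU  -- RAW r1
[6] i7/i8  and.ALU ld.MEM  -- 2-wide
[7] i9/i10  mulh.MUL blt.BR  -- 2-wide
[8] i11  ld.MEM  -- no-port MEM/BR
[9] i12/i13  blt.BR and.ALU  -- 2-wide

PAIRS = 4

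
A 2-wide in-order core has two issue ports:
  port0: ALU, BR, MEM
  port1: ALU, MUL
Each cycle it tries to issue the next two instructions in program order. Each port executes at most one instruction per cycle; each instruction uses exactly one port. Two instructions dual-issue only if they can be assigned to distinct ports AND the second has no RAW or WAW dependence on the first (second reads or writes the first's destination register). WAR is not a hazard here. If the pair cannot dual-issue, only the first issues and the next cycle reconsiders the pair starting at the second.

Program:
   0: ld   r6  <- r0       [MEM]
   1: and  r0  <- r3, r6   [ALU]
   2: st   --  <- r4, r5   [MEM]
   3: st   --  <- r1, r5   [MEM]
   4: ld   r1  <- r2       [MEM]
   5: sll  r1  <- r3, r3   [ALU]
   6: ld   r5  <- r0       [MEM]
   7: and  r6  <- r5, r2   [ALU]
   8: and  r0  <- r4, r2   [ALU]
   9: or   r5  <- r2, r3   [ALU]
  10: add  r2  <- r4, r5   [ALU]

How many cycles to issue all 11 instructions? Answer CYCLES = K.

CYCLES = 8

t=0 i0:ld ; RAW r6
t=1 i1,i2:and;st ; pair
t=2 i3:st ; no-port MEM/MEM
t=3 i4:ld ; WAW r1
t=4 i5,i6:sll;ld ; pair
t=5 i7,i8:and;and ; pair
t=6 i9:or ; RAW r5
t=7 i10:add ; tail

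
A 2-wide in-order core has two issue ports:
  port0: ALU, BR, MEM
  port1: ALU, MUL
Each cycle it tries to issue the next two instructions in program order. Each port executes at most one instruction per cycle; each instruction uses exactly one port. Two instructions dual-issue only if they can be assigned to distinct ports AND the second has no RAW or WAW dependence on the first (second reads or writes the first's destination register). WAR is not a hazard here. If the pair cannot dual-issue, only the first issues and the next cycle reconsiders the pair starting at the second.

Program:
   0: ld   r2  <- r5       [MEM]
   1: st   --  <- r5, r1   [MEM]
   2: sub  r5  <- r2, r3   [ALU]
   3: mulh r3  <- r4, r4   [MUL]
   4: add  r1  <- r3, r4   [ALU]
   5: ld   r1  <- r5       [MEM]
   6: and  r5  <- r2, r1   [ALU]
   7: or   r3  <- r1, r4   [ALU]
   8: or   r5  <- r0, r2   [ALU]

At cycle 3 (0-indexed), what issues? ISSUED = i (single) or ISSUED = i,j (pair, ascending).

ISSUED = 4

#0 head=0: ld i0 no-port MEM/MEM
#1 head=1: st+sub i1/i2 pair
#2 head=3: mulh i3 RAW r3
#3 head=4: add i4 WAW r1
#4 head=5: ld i5 RAW r1
#5 head=6: and+or i6/i7 pair
#6 head=8: or i8 tail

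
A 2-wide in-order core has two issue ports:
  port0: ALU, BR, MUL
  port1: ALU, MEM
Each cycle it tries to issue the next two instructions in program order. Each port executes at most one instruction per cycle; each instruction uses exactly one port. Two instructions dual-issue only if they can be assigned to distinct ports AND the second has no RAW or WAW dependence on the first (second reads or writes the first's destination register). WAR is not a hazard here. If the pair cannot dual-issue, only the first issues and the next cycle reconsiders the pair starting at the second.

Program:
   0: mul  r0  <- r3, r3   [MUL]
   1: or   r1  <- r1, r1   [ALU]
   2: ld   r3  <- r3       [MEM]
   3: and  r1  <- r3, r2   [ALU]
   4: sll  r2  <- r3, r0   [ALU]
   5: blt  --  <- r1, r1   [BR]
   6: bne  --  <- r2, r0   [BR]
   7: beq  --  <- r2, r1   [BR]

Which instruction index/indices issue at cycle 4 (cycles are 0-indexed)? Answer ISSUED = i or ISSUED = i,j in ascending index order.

ISSUED = 6

t=0 i0&i1:mul.MUL;or.ALU ; dual
t=1 i2:ld.MEM ; RAW r3
t=2 i3&i4:and.ALU;sll.ALU ; dual
t=3 i5:blt.BR ; no-port BR/BR
t=4 i6:bne.BR ; no-port BR/BR
t=5 i7:beq.BR ; tail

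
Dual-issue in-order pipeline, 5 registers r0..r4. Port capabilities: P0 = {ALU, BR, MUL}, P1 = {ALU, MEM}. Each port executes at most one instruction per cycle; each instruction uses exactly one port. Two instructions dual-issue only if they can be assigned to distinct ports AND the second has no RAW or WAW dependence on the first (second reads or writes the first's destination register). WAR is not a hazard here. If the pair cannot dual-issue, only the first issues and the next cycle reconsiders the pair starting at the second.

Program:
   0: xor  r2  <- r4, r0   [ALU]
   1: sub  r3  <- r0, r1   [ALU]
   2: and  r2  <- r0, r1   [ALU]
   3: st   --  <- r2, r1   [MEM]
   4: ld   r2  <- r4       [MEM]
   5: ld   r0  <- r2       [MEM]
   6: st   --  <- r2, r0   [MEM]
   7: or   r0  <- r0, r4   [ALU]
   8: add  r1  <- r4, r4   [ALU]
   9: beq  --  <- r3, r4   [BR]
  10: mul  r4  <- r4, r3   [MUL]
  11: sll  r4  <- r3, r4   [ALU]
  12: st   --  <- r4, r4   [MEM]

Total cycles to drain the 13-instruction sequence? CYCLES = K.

  cy0 -> i0+i1 (xor.ALU sub.ALU) dual
  cy1 -> i2 (and.ALU) RAW r2
  cy2 -> i3 (st.MEM) no-port MEM/MEM
  cy3 -> i4 (ld.MEM) no-port MEM/MEM
  cy4 -> i5 (ld.MEM) no-port MEM/MEM
  cy5 -> i6+i7 (st.MEM or.ALU) dual
  cy6 -> i8+i9 (add.ALU beq.BR) dual
  cy7 -> i10 (mul.MUL) RAW+WAW r4
  cy8 -> i11 (sll.ALU) RAW r4
  cy9 -> i12 (st.MEM) tail

CYCLES = 10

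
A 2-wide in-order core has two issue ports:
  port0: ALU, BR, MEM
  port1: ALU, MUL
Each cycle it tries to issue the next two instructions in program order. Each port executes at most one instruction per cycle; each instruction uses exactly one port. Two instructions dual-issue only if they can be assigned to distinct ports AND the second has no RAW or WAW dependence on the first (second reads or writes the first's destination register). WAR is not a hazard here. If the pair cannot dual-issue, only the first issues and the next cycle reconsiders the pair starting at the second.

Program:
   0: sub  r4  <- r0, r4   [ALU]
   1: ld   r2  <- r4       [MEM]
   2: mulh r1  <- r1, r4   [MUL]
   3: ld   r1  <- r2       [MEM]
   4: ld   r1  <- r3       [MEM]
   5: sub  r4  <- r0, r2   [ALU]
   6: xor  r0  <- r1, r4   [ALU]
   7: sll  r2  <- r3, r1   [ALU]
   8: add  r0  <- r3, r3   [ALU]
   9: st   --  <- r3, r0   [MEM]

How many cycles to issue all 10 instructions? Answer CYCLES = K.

c0: i0 sub.ALU  RAW r4
c1: i1,i2 ld.MEM;mulh.MUL  pair
c2: i3 ld.MEM  no-port MEM/MEM
c3: i4,i5 ld.MEM;sub.ALU  pair
c4: i6,i7 xor.ALU;sll.ALU  pair
c5: i8 add.ALU  RAW r0
c6: i9 st.MEM  tail

CYCLES = 7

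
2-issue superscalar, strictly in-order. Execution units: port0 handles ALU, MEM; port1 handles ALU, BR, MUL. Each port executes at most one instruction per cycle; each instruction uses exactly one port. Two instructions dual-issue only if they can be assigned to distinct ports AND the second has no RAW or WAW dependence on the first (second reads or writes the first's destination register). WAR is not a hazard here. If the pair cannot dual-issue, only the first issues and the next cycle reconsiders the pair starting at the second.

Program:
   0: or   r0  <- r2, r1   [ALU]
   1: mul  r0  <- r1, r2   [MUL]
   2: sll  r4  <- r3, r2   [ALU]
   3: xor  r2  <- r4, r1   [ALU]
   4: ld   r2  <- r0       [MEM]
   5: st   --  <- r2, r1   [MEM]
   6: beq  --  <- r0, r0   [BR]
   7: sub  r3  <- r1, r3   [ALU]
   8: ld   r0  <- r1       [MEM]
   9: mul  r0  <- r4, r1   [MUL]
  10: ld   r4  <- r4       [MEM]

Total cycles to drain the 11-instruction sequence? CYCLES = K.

  cy0 -> i0 (or) WAW r0
  cy1 -> i1/i2 (mul;sll) pair
  cy2 -> i3 (xor) WAW r2
  cy3 -> i4 (ld) no-port MEM/MEM
  cy4 -> i5/i6 (st;beq) pair
  cy5 -> i7/i8 (sub;ld) pair
  cy6 -> i9/i10 (mul;ld) pair

CYCLES = 7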